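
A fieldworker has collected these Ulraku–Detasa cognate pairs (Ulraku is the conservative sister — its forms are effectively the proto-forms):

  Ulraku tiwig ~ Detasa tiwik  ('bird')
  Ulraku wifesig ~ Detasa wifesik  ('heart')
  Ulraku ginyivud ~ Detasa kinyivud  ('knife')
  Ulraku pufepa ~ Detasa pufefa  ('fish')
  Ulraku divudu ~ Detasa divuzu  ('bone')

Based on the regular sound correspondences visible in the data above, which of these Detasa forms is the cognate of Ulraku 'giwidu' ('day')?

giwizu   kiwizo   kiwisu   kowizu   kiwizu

kiwizu

ginyivud ~ kinyivud — Ulraku g corresponds to Detasa k word-initially before a front vowel.
divudu ~ divuzu — Ulraku d corresponds to Detasa z between vowels (before a back vowel).
Applying these to Ulraku 'giwidu':
  giwidu → kiwidu   (g→k word-initially before a front vowel)
  kiwidu → kiwizu   (d→z between vowels (before a back vowel))
So the Detasa cognate is 'kiwizu'.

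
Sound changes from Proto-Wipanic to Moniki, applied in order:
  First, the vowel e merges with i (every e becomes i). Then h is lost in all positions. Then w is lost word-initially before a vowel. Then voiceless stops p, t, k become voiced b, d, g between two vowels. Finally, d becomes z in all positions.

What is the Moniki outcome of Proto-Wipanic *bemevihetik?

bimiviizik

Moniki: *bemevihetik > bimivihitik > bimiviitik > bimiviidik > bimiviizik  (by vowel merger, h-loss, intervocalic voicing, unconditioned shift)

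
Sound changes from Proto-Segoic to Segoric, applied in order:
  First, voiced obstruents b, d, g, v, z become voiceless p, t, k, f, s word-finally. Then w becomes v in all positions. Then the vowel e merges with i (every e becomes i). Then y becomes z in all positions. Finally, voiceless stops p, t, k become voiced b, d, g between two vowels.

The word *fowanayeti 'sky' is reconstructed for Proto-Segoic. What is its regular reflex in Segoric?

Segoric: start from *fowanayeti.
  rule 1: no change — fowanayeti
  rule 2 (unconditioned shift): fowanayeti → fovanayeti
  rule 3 (vowel merger): fovanayeti → fovanayiti
  rule 4 (unconditioned shift): fovanayiti → fovanaziti
  rule 5 (intervocalic voicing): fovanaziti → fovanazidi
  ⇒ Segoric fovanazidi

fovanazidi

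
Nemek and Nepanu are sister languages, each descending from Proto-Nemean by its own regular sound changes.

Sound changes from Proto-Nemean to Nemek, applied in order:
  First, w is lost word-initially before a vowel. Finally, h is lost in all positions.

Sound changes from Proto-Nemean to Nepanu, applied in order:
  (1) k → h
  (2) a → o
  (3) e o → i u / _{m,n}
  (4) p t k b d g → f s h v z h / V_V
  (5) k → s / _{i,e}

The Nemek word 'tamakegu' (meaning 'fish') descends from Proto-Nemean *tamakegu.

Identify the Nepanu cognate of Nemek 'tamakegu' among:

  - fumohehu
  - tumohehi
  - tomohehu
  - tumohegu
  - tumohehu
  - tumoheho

Nepanu: *tamakegu > tamahegu > tomohegu > tumohegu > tumohehu  (by unconditioned shift, vowel merger, pre-nasal raising, intervocalic lenition)
The other candidates each miss or misapply at least one Nepanu change.

tumohehu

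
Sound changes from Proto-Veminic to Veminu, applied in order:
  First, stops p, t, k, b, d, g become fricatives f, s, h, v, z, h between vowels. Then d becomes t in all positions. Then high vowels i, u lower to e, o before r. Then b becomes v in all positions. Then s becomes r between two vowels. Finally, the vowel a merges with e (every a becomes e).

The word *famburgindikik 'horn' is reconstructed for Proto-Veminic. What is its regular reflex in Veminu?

Veminu: *famburgindikik > famburgindihik > famburgintihik > famborgintihik > famvorgintihik > femvorgintihik  (by intervocalic lenition, unconditioned shift, pre-rhotic lowering, unconditioned shift, vowel merger)

femvorgintihik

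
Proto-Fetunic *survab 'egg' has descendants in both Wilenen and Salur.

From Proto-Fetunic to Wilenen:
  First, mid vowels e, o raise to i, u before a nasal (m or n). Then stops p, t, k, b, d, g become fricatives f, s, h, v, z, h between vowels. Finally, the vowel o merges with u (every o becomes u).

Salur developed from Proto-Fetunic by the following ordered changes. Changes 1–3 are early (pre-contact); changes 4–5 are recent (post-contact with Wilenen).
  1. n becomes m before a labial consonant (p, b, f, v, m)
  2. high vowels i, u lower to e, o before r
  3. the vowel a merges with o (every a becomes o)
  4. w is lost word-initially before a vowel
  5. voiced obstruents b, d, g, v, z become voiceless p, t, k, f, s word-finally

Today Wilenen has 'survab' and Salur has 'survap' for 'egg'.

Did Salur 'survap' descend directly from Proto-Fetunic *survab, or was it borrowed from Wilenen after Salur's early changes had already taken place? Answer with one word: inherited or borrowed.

borrowed

If inherited, *survab would pass through all of Salur's changes:
Salur: start from *survab.
  rule 1: no change — survab
  rule 2 (pre-rhotic lowering): survab → sorvab
  rule 3 (vowel merger): sorvab → sorvob
  rule 4: no change — sorvob
  rule 5 (final devoicing): sorvob → sorvop
  ⇒ Salur sorvop
If borrowed from Wilenen 'survab' after the early changes, it would undergo only the recent ones:
  rule 4 (glide loss): no change (survab)
  rule 5 (final devoicing): survab → survap
  ⇒ as a loan: survap
Salur 'survap' matches the loan outcome 'survap', not the inherited 'sorvop' — it skipped the early Salur changes, so it was borrowed from Wilenen.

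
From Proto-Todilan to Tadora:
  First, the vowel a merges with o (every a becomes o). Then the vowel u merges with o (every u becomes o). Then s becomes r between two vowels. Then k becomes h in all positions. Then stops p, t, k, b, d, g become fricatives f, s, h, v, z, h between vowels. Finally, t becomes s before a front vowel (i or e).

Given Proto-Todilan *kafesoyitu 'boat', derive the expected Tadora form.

Tadora: *kafesoyitu
  kafesoyitu → kofesoyitu   [vowel merger]
  kofesoyitu → kofesoyito   [vowel merger]
  kofesoyito → koferoyito   [rhotacism]
  koferoyito → hoferoyito   [unconditioned shift]
  hoferoyito → hoferoyiso   [intervocalic lenition]
  hoferoyiso (rule 6 does not apply)
  giving Tadora hoferoyiso.

hoferoyiso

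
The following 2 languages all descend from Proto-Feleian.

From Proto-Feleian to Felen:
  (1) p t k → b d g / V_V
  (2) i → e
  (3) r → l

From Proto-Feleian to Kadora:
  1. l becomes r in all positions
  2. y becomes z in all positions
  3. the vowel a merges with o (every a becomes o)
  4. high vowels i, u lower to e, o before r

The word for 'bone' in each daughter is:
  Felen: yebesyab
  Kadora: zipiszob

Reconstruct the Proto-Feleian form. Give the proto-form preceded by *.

Position 7: Felen has a, Kadora has o. Felen preserves a here (none of its changes turn any other segment into a), so the proto-segment is *a.
Position 1: Felen has y, Kadora has z. Felen preserves y here (none of its changes turn any other segment into y), so the proto-segment is *y.
Position 4: Felen has e, Kadora has i. Kadora preserves i here (none of its changes turn any other segment into i), so the proto-segment is *i.
This points to *yipisyab. Verify forward in each daughter:
Felen: *yipisyab
  yipisyab → yibisyab   [intervocalic voicing]
  yibisyab → yebesyab   [vowel merger]
  yebesyab (rule 3 does not apply)
  giving Felen yebesyab.
Kadora: *yipisyab > zipiszab > zipiszob  (by unconditioned shift, vowel merger)
Only *yipisyab yields all of Felen yebesyab, Kadora zipiszob.

*yipisyab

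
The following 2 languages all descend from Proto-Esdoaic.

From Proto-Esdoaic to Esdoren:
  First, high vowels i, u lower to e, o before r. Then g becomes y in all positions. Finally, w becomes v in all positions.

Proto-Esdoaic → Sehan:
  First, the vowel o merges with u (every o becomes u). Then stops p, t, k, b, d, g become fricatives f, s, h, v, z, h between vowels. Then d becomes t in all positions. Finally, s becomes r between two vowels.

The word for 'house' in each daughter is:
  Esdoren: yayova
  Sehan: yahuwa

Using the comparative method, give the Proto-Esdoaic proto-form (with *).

*yagowa

Position 5: Esdoren has v, Sehan has w. Sehan preserves w here (none of its changes turn any other segment into w), so the proto-segment is *w.
Position 3: Esdoren has y, Sehan has h. Taking the neighbouring segments as reconstructed: Esdoren y could go back to *g or *y; Sehan h could go back to *k or *g or *h — the one source consistent with every daughter is *g.
Position 4: Esdoren has o, Sehan has u. Taking the neighbouring segments as reconstructed: Esdoren o can only go back to *o; Sehan u could go back to *o or *u — the one source consistent with every daughter is *o.
The remaining positions agree across the daughters. Check the candidate against every language:
Esdoren: *yagowa
  yagowa (rule 1 does not apply)
  yagowa → yayowa   [unconditioned shift]
  yayowa → yayova   [unconditioned shift]
  giving Esdoren yayova.
Sehan: start from *yagowa.
  rule 1 (vowel merger): yagowa → yaguwa
  rule 2 (intervocalic lenition): yaguwa → yahuwa
  rule 3: no change — yahuwa
  rule 4: no change — yahuwa
  ⇒ Sehan yahuwa
*yagowa is the unique common source.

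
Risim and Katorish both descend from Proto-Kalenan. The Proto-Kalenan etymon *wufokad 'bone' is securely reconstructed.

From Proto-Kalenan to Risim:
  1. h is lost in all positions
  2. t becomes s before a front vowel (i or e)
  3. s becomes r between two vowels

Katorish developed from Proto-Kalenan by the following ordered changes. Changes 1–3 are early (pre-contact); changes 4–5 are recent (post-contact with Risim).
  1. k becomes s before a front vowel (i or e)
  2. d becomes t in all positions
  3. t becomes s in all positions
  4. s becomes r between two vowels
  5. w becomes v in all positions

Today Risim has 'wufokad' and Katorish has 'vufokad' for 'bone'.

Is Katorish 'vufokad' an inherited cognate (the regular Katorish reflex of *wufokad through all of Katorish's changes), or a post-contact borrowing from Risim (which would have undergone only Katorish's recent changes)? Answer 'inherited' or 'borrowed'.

borrowed

If inherited, *wufokad would pass through all of Katorish's changes:
Katorish: *wufokad
  wufokad (rule 1 does not apply)
  wufokad → wufokat   [unconditioned shift]
  wufokat → wufokas   [unconditioned shift]
  wufokas (rule 4 does not apply)
  wufokas → vufokas   [unconditioned shift]
  giving Katorish vufokas.
If borrowed from Risim 'wufokad' after the early changes, it would undergo only the recent ones:
  rule 4 (rhotacism): no change (wufokad)
  rule 5 (unconditioned shift): wufokad → vufokad
  ⇒ as a loan: vufokad
Katorish 'vufokad' matches the loan outcome 'vufokad', not the inherited 'vufokas' — it skipped the early Katorish changes, so it was borrowed from Risim.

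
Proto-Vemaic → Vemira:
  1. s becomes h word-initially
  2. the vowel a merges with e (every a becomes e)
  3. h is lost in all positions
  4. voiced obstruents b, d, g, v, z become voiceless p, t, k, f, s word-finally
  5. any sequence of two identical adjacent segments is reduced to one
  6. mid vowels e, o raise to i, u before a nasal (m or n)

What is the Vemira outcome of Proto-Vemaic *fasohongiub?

fesungiup

Vemira: *fasohongiub > fesohongiub > fesoongiub > fesoongiup > fesongiup > fesungiup  (by vowel merger, h-loss, final devoicing, degemination, pre-nasal raising)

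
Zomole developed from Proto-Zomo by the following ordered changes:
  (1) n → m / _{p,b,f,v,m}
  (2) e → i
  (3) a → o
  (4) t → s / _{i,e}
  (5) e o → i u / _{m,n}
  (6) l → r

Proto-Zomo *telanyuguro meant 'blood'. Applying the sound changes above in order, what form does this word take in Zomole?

Zomole: start from *telanyuguro.
  rule 1: no change — telanyuguro
  rule 2 (vowel merger): telanyuguro → tilanyuguro
  rule 3 (vowel merger): tilanyuguro → tilonyuguro
  rule 4 (palatalisation): tilonyuguro → silonyuguro
  rule 5 (pre-nasal raising): silonyuguro → silunyuguro
  rule 6 (unconditioned shift): silunyuguro → sirunyuguro
  ⇒ Zomole sirunyuguro

sirunyuguro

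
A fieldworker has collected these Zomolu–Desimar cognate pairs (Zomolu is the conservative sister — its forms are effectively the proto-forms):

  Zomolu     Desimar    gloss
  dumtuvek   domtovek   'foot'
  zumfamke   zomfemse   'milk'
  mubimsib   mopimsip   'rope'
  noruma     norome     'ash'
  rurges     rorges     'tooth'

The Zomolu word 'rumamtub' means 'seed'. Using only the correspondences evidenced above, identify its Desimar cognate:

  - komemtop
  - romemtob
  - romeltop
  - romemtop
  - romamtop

dumtuvek ~ domtovek, zumfamke ~ zomfemse — Zomolu u corresponds to Desimar o after a consonant, before a nasal.
zumfamke ~ zomfemse — Zomolu a corresponds to Desimar e after a consonant, before a nasal.
mubimsib ~ mopimsip — Zomolu u corresponds to Desimar o after a consonant, before a labial obstruent.
mubimsib ~ mopimsip — Zomolu b corresponds to Desimar p word-finally.
Applying these to Zomolu 'rumamtub':
  rumamtub → romamtub   (u→o after a consonant, before a nasal)
  romamtub → romemtub   (a→e after a consonant, before a nasal)
  romemtub → romemtob   (u→o after a consonant, before a labial obstruent)
  romemtob → romemtop   (b→p word-finally)
So the Desimar cognate is 'romemtop'.

romemtop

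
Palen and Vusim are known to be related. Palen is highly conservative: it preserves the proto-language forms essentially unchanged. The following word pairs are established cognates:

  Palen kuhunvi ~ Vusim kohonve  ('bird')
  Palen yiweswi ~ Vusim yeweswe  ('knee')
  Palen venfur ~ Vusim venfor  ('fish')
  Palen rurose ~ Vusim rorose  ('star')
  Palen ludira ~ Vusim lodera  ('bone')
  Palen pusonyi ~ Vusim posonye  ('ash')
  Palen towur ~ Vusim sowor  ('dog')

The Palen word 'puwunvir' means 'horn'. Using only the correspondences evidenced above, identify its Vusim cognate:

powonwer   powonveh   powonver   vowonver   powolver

kuhunvi ~ kohonve, ludira ~ lodera — Palen u corresponds to Vusim o after a consonant, before a consonant other than r, m, n, p, b, f, v.
kuhunvi ~ kohonve — Palen u corresponds to Vusim o after a consonant, before a nasal.
ludira ~ lodera — Palen i corresponds to Vusim e after a consonant, before r.
Applying these to Palen 'puwunvir':
  puwunvir → powunvir   (u→o after a consonant, before a consonant other than r, m, n, p, b, f, v)
  powunvir → powonvir   (u→o after a consonant, before a nasal)
  powonvir → powonver   (i→e after a consonant, before r)
So the Vusim cognate is 'powonver'.

powonver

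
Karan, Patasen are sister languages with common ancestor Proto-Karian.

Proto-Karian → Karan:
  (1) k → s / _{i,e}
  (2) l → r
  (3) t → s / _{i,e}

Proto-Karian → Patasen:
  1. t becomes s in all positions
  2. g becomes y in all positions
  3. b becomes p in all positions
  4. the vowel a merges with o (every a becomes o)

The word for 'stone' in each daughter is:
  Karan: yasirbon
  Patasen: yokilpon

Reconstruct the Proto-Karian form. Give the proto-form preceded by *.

*yakilbon

Position 5: Karan has r, Patasen has l. Patasen preserves l here (none of its changes turn any other segment into l), so the proto-segment is *l.
Position 6: Karan has b, Patasen has p. Karan preserves b here (none of its changes turn any other segment into b), so the proto-segment is *b.
Position 2: Karan has a, Patasen has o. Karan preserves a here (none of its changes turn any other segment into a), so the proto-segment is *a.
This points to *yakilbon. Verify forward in each daughter:
Karan: *yakilbon > yasilbon > yasirbon  (by palatalisation, unconditioned shift)
Patasen: *yakilbon
  yakilbon (rule 1 does not apply)
  yakilbon (rule 2 does not apply)
  yakilbon → yakilpon   [unconditioned shift]
  yakilpon → yokilpon   [vowel merger]
  giving Patasen yokilpon.
Only *yakilbon yields all of Karan yasirbon, Patasen yokilpon.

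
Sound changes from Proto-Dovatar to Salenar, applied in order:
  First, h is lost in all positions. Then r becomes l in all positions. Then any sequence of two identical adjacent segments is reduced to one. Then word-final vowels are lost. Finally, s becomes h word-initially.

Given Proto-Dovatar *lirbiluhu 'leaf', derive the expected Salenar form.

Salenar: *lirbiluhu
  lirbiluhu → lirbiluu   [h-loss]
  lirbiluu → lilbiluu   [unconditioned shift]
  lilbiluu → lilbilu   [degemination]
  lilbilu → lilbil   [apocope]
  lilbil (rule 5 does not apply)
  giving Salenar lilbil.

lilbil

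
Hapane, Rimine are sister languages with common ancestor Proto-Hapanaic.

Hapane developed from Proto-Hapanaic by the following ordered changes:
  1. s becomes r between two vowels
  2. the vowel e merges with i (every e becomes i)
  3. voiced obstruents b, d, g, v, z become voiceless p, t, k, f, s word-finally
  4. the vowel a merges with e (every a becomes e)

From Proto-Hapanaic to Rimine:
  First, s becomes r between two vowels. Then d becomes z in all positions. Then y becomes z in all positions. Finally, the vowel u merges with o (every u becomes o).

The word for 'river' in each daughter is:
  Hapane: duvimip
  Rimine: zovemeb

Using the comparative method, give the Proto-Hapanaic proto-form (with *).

Position 4: Hapane has i, Rimine has e. Rimine preserves e here (none of its changes turn any other segment into e), so the proto-segment is *e.
Position 7: Hapane has p, Rimine has b. Rimine preserves b here (none of its changes turn any other segment into b), so the proto-segment is *b.
Position 6: Hapane has i, Rimine has e. Rimine preserves e here (none of its changes turn any other segment into e), so the proto-segment is *e.
Continuing position by position gives *duvemeb; check it forward:
Hapane: *duvemeb > duvimib > duvimip  (by vowel merger, final devoicing)
Rimine: *duvemeb > zuvemeb > zovemeb  (by unconditioned shift, vowel merger)
*duvemeb is the unique common source.

*duvemeb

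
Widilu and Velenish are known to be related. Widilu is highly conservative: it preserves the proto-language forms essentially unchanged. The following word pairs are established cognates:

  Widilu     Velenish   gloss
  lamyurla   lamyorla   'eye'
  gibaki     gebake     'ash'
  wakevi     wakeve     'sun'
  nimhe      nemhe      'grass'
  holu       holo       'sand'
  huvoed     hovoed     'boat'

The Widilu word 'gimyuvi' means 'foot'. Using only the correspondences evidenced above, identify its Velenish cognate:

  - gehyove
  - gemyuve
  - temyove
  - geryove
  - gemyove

nimhe ~ nemhe — Widilu i corresponds to Velenish e after a consonant, before a nasal.
huvoed ~ hovoed — Widilu u corresponds to Velenish o after a consonant, before a labial obstruent.
gibaki ~ gebake, wakevi ~ wakeve — Widilu i corresponds to Velenish e word-finally.
Applying these to Widilu 'gimyuvi':
  gimyuvi → gemyuvi   (i→e after a consonant, before a nasal)
  gemyuvi → gemyovi   (u→o after a consonant, before a labial obstruent)
  gemyovi → gemyove   (i→e word-finally)
So the Velenish cognate is 'gemyove'.

gemyove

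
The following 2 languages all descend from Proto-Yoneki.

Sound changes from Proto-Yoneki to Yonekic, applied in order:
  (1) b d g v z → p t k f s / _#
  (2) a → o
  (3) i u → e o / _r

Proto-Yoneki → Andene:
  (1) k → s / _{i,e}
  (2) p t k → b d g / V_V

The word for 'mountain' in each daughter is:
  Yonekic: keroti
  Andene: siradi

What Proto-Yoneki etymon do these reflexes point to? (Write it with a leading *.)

Position 4: Yonekic has o, Andene has a. Andene preserves a here (none of its changes turn any other segment into a), so the proto-segment is *a.
Position 5: Yonekic has t, Andene has d. Taking the neighbouring segments as reconstructed: Yonekic t can only go back to *t; Andene d could go back to *t or *d — the one source consistent with every daughter is *t.
Verify the candidate proto-form against each daughter:
Yonekic: *kirati > kiroti > keroti  (by vowel merger, pre-rhotic lowering)
Andene: start from *kirati.
  rule 1 (palatalisation): kirati → sirati
  rule 2 (intervocalic voicing): sirati → siradi
  ⇒ Andene siradi
*kirati is the unique common source.

*kirati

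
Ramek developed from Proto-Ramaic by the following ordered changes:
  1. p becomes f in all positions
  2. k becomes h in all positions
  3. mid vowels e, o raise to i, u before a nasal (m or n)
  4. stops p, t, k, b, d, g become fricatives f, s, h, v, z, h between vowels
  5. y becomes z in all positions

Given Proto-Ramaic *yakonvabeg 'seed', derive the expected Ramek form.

zahunvaveg

Ramek: *yakonvabeg
  yakonvabeg (rule 1 does not apply)
  yakonvabeg → yahonvabeg   [unconditioned shift]
  yahonvabeg → yahunvabeg   [pre-nasal raising]
  yahunvabeg → yahunvaveg   [intervocalic lenition]
  yahunvaveg → zahunvaveg   [unconditioned shift]
  giving Ramek zahunvaveg.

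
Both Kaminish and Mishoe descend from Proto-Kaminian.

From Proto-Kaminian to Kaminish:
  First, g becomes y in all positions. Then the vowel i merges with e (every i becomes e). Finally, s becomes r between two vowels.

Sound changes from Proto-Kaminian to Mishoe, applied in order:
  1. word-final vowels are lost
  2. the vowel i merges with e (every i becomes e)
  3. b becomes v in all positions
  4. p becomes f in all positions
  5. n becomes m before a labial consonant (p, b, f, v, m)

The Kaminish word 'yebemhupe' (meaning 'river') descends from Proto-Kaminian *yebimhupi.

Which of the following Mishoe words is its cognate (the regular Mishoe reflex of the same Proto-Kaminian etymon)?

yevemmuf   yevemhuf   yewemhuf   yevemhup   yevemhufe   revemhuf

Mishoe: *yebimhupi
  yebimhupi → yebimhup   [apocope]
  yebimhup → yebemhup   [vowel merger]
  yebemhup → yevemhup   [unconditioned shift]
  yevemhup → yevemhuf   [unconditioned shift]
  yevemhuf (rule 5 does not apply)
  giving Mishoe yevemhuf.

yevemhuf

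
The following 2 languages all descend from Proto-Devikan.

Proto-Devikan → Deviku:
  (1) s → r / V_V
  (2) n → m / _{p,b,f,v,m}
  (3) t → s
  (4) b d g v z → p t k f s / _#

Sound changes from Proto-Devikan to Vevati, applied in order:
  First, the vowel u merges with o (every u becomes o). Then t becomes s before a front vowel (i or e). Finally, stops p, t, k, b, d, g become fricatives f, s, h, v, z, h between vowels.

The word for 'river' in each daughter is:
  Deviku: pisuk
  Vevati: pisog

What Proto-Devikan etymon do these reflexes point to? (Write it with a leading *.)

*pitug

Position 3: Deviku has s, Vevati has s. Taking the neighbouring segments as reconstructed: Deviku s can only go back to *t; Vevati s could go back to *t or *s — the one source consistent with every daughter is *t.
Position 5: Deviku has k, Vevati has g. Vevati preserves g here (none of its changes turn any other segment into g), so the proto-segment is *g.
Verify the candidate proto-form against each daughter:
Deviku: start from *pitug.
  rule 1: no change — pitug
  rule 2: no change — pitug
  rule 3 (unconditioned shift): pitug → pisug
  rule 4 (final devoicing): pisug → pisuk
  ⇒ Deviku pisuk
Vevati: *pitug
  pitug → pitog   [vowel merger]
  pitog (rule 2 does not apply)
  pitog → pisog   [intervocalic lenition]
  giving Vevati pisog.
*pitug is the unique common source.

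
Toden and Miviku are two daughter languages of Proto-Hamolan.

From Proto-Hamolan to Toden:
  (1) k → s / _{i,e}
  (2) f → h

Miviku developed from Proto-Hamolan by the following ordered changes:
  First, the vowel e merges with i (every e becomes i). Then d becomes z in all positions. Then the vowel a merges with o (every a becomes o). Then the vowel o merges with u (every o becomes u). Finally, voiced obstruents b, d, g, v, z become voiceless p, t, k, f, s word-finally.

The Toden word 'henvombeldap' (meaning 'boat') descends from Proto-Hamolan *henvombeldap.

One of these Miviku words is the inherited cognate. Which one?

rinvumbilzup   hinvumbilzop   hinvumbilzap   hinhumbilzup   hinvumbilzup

hinvumbilzup

Miviku: start from *henvombeldap.
  rule 1 (vowel merger): henvombeldap → hinvombildap
  rule 2 (unconditioned shift): hinvombildap → hinvombilzap
  rule 3 (vowel merger): hinvombilzap → hinvombilzop
  rule 4 (vowel merger): hinvombilzop → hinvumbilzup
  rule 5: no change — hinvumbilzup
  ⇒ Miviku hinvumbilzup
Among the options, 'hinvumbilzup' alone shows every Miviku change applied in order.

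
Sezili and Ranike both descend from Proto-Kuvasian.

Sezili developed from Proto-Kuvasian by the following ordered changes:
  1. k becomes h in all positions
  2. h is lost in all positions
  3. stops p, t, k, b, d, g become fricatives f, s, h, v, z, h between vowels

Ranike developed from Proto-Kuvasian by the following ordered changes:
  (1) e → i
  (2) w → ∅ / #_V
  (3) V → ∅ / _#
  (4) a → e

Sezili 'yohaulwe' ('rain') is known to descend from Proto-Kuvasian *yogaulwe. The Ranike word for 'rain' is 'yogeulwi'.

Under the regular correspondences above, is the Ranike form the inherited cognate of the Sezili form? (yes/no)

Derive the expected Ranike reflex of *yogaulwe:
Ranike: start from *yogaulwe.
  rule 1 (vowel merger): yogaulwe → yogaulwi
  rule 2: no change — yogaulwi
  rule 3 (apocope): yogaulwi → yogaulw
  rule 4 (vowel merger): yogaulw → yogeulw
  ⇒ Ranike yogeulw
The regular Ranike reflex would be 'yogeulw', but the attested form is 'yogeulwi'. The correspondence is irregular, so they are not cognates (the Ranike form has a different source).

no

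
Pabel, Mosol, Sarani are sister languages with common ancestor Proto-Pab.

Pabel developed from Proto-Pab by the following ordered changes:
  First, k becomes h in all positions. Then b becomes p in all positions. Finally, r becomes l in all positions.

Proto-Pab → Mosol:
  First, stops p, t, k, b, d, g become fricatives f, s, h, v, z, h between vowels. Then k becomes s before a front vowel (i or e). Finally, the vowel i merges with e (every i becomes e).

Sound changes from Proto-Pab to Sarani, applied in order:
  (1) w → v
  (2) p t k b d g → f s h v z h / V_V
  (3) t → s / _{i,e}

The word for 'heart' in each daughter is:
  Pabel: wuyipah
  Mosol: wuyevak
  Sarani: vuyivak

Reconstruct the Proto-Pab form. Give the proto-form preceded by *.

Position 1: Pabel has w, Mosol has w, Sarani has v. Pabel preserves w here (none of its changes turn any other segment into w), so the proto-segment is *w.
Position 5: Pabel has p, Mosol has v, Sarani has v. Taking the neighbouring segments as reconstructed: Pabel p could go back to *p or *b; Mosol v could go back to *b or *v; Sarani v could go back to *b or *v or *w — the one source consistent with every daughter is *b.
Verify the candidate proto-form against each daughter:
Pabel: *wuyibak
  wuyibak → wuyibah   [unconditioned shift]
  wuyibah → wuyipah   [unconditioned shift]
  wuyipah (rule 3 does not apply)
  giving Pabel wuyipah.
Mosol: *wuyibak
  wuyibak → wuyivak   [intervocalic lenition]
  wuyivak (rule 2 does not apply)
  wuyivak → wuyevak   [vowel merger]
  giving Mosol wuyevak.
Sarani: start from *wuyibak.
  rule 1 (unconditioned shift): wuyibak → vuyibak
  rule 2 (intervocalic lenition): vuyibak → vuyivak
  rule 3: no change — vuyivak
  ⇒ Sarani vuyivak
*wuyibak is the unique common source.

*wuyibak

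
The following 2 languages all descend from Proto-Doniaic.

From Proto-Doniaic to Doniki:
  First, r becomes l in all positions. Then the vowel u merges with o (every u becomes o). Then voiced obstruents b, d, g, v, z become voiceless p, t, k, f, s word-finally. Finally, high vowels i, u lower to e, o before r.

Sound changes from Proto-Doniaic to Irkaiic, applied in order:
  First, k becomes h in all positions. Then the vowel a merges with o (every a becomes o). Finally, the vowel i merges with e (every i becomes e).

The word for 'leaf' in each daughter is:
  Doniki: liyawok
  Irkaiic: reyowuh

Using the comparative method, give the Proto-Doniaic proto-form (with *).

*riyawuk

Position 1: Doniki has l, Irkaiic has r. Irkaiic preserves r here (none of its changes turn any other segment into r), so the proto-segment is *r.
Position 2: Doniki has i, Irkaiic has e. Doniki preserves i here (none of its changes turn any other segment into i), so the proto-segment is *i.
Verify the candidate proto-form against each daughter:
Doniki: start from *riyawuk.
  rule 1 (unconditioned shift): riyawuk → liyawuk
  rule 2 (vowel merger): liyawuk → liyawok
  rule 3: no change — liyawok
  rule 4: no change — liyawok
  ⇒ Doniki liyawok
Irkaiic: start from *riyawuk.
  rule 1 (unconditioned shift): riyawuk → riyawuh
  rule 2 (vowel merger): riyawuh → riyowuh
  rule 3 (vowel merger): riyowuh → reyowuh
  ⇒ Irkaiic reyowuh
No other proto-form is consistent with every reflex, so the reconstruction is *riyawuk.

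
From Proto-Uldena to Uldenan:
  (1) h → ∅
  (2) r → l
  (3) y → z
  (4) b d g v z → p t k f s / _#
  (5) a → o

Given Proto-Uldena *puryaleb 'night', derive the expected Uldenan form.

Uldenan: start from *puryaleb.
  rule 1: no change — puryaleb
  rule 2 (unconditioned shift): puryaleb → pulyaleb
  rule 3 (unconditioned shift): pulyaleb → pulzaleb
  rule 4 (final devoicing): pulzaleb → pulzalep
  rule 5 (vowel merger): pulzalep → pulzolep
  ⇒ Uldenan pulzolep

pulzolep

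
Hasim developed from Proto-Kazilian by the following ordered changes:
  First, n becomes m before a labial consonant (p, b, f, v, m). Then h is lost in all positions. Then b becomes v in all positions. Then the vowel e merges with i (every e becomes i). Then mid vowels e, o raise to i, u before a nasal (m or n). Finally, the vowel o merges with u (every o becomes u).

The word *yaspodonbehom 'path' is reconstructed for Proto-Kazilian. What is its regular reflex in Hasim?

yaspudumvium

Hasim: *yaspodonbehom > yaspodombehom > yaspodombeom > yaspodomveom > yaspodomviom > yaspodumvium > yaspudumvium  (by nasal place assimilation, h-loss, unconditioned shift, vowel merger, pre-nasal raising, vowel merger)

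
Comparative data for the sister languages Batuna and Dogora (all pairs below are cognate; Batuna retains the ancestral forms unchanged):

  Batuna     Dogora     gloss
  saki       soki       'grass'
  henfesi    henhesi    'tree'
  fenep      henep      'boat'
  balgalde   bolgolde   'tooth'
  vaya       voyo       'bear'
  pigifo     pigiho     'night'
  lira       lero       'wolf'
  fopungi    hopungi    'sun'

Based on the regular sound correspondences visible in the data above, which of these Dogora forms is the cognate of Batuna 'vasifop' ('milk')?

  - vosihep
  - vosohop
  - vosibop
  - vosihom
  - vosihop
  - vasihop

saki ~ soki, balgalde ~ bolgolde — Batuna a corresponds to Dogora o after a consonant, before a consonant other than r, m, n, p, b, f, v.
pigifo ~ pigiho — Batuna f corresponds to Dogora h between vowels (before a back vowel).
Applying these to Batuna 'vasifop':
  vasifop → vosifop   (a→o after a consonant, before a consonant other than r, m, n, p, b, f, v)
  vosifop → vosihop   (f→h between vowels (before a back vowel))
So the Dogora cognate is 'vosihop'.

vosihop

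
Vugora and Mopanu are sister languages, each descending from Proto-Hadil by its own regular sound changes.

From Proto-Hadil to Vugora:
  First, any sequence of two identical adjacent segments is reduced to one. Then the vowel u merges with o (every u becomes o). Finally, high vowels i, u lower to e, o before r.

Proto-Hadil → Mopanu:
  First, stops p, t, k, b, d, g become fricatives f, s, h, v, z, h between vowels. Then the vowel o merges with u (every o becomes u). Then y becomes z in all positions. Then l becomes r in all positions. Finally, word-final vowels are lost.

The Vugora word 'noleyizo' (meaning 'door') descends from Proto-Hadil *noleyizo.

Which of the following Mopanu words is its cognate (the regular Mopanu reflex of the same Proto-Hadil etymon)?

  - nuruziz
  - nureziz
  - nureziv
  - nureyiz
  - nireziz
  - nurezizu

nureziz

Mopanu: *noleyizo > nuleyizu > nulezizu > nurezizu > nureziz  (by vowel merger, unconditioned shift, unconditioned shift, apocope)
The other candidates each miss or misapply at least one Mopanu change.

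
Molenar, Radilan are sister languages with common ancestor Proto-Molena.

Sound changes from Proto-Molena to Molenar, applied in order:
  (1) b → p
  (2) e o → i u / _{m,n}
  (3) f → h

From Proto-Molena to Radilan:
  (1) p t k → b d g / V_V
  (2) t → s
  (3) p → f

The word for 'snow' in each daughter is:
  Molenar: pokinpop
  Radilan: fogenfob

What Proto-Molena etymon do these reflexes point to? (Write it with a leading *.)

Position 4: Molenar has i, Radilan has e. Radilan preserves e here (none of its changes turn any other segment into e), so the proto-segment is *e.
Position 6: Molenar has p, Radilan has f. Taking the neighbouring segments as reconstructed: Molenar p could go back to *p or *b; Radilan f could go back to *p or *f — the one source consistent with every daughter is *p.
Position 8: Molenar has p, Radilan has b. Taking the neighbouring segments as reconstructed: Molenar p could go back to *p or *b; Radilan b can only go back to *b — the one source consistent with every daughter is *b.
Verify the candidate proto-form against each daughter:
Molenar: *pokenpob > pokenpop > pokinpop  (by unconditioned shift, pre-nasal raising)
Radilan: start from *pokenpob.
  rule 1 (intervocalic voicing): pokenpob → pogenpob
  rule 2: no change — pogenpob
  rule 3 (unconditioned shift): pogenpob → fogenfob
  ⇒ Radilan fogenfob
*pokenpob is the unique common source.

*pokenpob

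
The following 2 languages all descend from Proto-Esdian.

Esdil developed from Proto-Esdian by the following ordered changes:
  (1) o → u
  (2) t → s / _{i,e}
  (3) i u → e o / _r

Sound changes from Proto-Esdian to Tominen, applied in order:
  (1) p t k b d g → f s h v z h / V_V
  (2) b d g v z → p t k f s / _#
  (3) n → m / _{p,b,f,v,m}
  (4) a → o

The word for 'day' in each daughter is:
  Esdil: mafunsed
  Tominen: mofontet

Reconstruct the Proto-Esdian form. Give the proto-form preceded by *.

*mafonted

Position 8: Esdil has d, Tominen has t. Esdil preserves d here (none of its changes turn any other segment into d), so the proto-segment is *d.
Position 4: Esdil has u, Tominen has o. Taking the neighbouring segments as reconstructed: Esdil u could go back to *o or *u; Tominen o could go back to *a or *o — the one source consistent with every daughter is *o.
This points to *mafonted. Verify forward in each daughter:
Esdil: *mafonted
  mafonted → mafunted   [vowel merger]
  mafunted → mafunsed   [palatalisation]
  mafunsed (rule 3 does not apply)
  giving Esdil mafunsed.
Tominen: *mafonted > mafontet > mofontet  (by final devoicing, vowel merger)
*mafonted is the unique common source.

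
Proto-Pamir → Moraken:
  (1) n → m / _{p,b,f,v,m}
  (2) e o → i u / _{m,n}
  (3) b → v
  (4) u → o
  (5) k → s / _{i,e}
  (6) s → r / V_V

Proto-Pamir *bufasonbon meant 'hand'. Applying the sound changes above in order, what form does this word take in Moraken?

vofaromvon

Moraken: *bufasonbon > bufasombon > bufasumbun > vufasumvun > vofasomvon > vofaromvon  (by nasal place assimilation, pre-nasal raising, unconditioned shift, vowel merger, rhotacism)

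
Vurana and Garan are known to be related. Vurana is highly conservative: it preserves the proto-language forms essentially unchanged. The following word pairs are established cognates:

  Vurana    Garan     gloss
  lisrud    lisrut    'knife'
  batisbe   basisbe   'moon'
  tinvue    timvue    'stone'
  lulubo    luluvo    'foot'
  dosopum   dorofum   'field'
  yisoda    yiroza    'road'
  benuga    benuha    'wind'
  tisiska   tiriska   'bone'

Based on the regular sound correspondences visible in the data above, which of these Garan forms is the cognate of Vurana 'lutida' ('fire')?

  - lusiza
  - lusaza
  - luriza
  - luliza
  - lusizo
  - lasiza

batisbe ~ basisbe — Vurana t corresponds to Garan s between vowels (before a front vowel).
yisoda ~ yiroza — Vurana d corresponds to Garan z between vowels (before a back vowel).
Applying these to Vurana 'lutida':
  lutida → lusida   (t→s between vowels (before a front vowel))
  lusida → lusiza   (d→z between vowels (before a back vowel))
So the Garan cognate is 'lusiza'.

lusiza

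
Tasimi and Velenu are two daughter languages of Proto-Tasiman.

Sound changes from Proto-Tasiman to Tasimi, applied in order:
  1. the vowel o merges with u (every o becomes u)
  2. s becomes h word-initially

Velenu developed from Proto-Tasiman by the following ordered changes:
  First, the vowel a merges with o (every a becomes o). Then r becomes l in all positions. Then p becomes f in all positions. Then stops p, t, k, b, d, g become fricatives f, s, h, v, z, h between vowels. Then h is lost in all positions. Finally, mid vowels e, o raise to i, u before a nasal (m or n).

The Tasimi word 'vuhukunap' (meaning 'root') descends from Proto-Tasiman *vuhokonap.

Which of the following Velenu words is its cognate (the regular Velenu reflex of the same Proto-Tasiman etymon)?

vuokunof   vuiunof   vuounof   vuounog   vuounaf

vuounof

Velenu: *vuhokonap
  vuhokonap → vuhokonop   [vowel merger]
  vuhokonop (rule 2 does not apply)
  vuhokonop → vuhokonof   [unconditioned shift]
  vuhokonof → vuhohonof   [intervocalic lenition]
  vuhohonof → vuoonof   [h-loss]
  vuoonof → vuounof   [pre-nasal raising]
  giving Velenu vuounof.
Only 'vuounof' matches the regular Velenu development of *vuhokonap.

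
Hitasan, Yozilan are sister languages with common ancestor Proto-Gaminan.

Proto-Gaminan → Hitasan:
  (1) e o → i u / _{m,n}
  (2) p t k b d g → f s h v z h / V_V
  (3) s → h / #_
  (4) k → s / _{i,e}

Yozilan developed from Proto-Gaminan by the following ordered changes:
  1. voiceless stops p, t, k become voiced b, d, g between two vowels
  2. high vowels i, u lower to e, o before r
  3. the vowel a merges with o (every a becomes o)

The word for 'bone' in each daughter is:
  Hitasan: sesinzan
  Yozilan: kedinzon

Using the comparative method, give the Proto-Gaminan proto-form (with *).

*ketinzan

Position 1: Hitasan has s, Yozilan has k. Yozilan preserves k here (none of its changes turn any other segment into k), so the proto-segment is *k.
Position 3: Hitasan has s, Yozilan has d. Taking the neighbouring segments as reconstructed: Hitasan s could go back to *t or *s; Yozilan d could go back to *t or *d — the one source consistent with every daughter is *t.
Position 7: Hitasan has a, Yozilan has o. Hitasan preserves a here (none of its changes turn any other segment into a), so the proto-segment is *a.
This points to *ketinzan. Verify forward in each daughter:
Hitasan: *ketinzan > kesinzan > sesinzan  (by intervocalic lenition, palatalisation)
Yozilan: *ketinzan
  ketinzan → kedinzan   [intervocalic voicing]
  kedinzan (rule 2 does not apply)
  kedinzan → kedinzon   [vowel merger]
  giving Yozilan kedinzon.
Only *ketinzan yields all of Hitasan sesinzan, Yozilan kedinzon.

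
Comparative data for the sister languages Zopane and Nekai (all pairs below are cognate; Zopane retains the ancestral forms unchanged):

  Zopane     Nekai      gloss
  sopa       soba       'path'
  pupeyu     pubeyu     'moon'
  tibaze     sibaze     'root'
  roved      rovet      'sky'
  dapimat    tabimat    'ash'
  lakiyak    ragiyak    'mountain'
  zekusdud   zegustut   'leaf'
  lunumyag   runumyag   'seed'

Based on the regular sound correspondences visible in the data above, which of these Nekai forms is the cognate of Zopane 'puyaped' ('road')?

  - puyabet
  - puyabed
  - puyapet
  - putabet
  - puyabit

pupeyu ~ pubeyu — Zopane p corresponds to Nekai b between vowels (before a front vowel).
roved ~ rovet, zekusdud ~ zegustut — Zopane d corresponds to Nekai t word-finally.
Applying these to Zopane 'puyaped':
  puyaped → puyabed   (p→b between vowels (before a front vowel))
  puyabed → puyabet   (d→t word-finally)
So the Nekai cognate is 'puyabet'.

puyabet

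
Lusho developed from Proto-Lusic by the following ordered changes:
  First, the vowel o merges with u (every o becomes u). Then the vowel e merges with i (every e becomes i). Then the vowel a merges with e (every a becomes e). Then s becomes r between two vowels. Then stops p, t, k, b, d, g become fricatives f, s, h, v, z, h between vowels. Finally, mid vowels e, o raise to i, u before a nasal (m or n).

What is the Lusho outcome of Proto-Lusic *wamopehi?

Lusho: start from *wamopehi.
  rule 1 (vowel merger): wamopehi → wamupehi
  rule 2 (vowel merger): wamupehi → wamupihi
  rule 3 (vowel merger): wamupihi → wemupihi
  rule 4: no change — wemupihi
  rule 5 (intervocalic lenition): wemupihi → wemufihi
  rule 6 (pre-nasal raising): wemufihi → wimufihi
  ⇒ Lusho wimufihi

wimufihi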